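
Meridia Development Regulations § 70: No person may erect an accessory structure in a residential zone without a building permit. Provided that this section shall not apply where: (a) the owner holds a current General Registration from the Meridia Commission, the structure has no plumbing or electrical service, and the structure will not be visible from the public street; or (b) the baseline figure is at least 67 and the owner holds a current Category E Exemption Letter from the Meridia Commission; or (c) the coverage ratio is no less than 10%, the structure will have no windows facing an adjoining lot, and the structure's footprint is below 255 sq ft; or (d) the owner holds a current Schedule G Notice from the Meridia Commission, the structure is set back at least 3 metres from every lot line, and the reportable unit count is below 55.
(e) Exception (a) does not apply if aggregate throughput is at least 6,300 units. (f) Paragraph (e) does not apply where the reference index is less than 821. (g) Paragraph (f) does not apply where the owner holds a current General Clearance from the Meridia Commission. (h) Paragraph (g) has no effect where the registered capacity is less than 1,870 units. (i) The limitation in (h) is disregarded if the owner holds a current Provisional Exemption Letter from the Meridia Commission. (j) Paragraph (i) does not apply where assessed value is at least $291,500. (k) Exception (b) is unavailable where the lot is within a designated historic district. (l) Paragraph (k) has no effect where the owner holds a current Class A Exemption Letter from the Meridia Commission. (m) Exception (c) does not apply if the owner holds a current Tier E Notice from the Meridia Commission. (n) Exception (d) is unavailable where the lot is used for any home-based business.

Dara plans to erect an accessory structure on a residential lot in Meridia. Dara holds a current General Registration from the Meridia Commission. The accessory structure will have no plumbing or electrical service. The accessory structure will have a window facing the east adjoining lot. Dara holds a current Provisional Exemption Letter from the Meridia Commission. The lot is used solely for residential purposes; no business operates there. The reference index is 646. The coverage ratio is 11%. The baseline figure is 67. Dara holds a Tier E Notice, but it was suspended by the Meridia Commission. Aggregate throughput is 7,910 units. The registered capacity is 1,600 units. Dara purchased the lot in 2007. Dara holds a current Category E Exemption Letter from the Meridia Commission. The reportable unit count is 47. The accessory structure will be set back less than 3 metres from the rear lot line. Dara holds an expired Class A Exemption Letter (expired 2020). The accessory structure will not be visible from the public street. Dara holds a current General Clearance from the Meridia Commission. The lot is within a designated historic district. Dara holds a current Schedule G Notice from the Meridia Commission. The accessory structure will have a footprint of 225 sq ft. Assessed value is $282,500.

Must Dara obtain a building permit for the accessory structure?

Exception (a): a current General Registration is held; there is no plumbing or electrical service; the structure will not be visible from the street — every condition holds. But: (e) applies — aggregate throughput is 7,910 units, meeting the 6,300 units threshold. (f) is engaged (the reference index is 646, less than the 821 limit), but is overridden by (g): (g) is triggered — a current General Clearance is held. (h) would limit (g) — the registered capacity is 1,600 units, less than the 1,870 units limit — but (i) sets (h) aside: (i) operates against (h): a current Provisional Exemption Letter is held. (j), which would lift (i), is not triggered — assessed value is $282,500, short of $291,500. Exception (a) does not apply.
All of (b)'s requirements are met (the baseline figure is 67, meeting the 67 threshold; a current Category E Exemption Letter is held). But: (k) operates against (b): the lot is in a historic district. (l) does not operate here (no current Class A Exemption Letter is held), so (k) stands. (b) is therefore removed.
Exception (c) fails — a window faces an adjoining lot.
Exception (d) fails — the rear setback is under 3 m.
None of the exceptions is available; § 70 applies in full.

Yes — Dara must obtain a building permit.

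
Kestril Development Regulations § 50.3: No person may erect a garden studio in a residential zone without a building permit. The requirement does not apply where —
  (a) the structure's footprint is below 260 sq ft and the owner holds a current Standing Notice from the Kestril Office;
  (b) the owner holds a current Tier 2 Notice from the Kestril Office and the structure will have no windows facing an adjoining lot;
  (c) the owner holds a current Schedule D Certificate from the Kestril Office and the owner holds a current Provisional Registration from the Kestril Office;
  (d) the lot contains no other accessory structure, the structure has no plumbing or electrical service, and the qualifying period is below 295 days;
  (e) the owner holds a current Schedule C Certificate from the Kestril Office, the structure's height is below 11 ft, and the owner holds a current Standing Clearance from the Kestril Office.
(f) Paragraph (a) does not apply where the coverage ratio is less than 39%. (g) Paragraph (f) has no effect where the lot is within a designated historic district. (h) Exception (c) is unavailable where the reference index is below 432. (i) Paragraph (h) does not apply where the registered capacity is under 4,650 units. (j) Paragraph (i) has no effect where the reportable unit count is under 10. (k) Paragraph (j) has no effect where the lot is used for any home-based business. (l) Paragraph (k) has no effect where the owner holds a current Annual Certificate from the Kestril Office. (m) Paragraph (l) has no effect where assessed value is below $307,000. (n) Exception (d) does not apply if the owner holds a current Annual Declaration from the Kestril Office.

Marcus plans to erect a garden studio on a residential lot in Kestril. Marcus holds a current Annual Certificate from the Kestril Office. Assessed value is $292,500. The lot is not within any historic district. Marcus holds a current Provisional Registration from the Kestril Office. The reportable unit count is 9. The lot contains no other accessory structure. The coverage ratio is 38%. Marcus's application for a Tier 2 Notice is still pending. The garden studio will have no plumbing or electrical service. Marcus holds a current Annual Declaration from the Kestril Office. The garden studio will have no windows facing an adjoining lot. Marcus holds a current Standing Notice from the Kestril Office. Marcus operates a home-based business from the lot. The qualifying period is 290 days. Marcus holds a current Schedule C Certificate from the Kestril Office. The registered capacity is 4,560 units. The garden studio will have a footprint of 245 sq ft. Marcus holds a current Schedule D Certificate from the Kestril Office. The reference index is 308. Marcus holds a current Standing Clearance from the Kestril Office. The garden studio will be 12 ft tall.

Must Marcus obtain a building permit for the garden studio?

No — exception (c) applies; Marcus does not need a building permit.

Exception (a)'s conditions are all satisfied: the structure's footprint is 245 sq ft, below the 260 sq ft limit; a current Standing Notice is held. However, paragraphs (f)–(g) must be considered: (f) operates against (a): the coverage ratio is 38%, less than the 39% limit. (g) is inapplicable (the lot is not in a historic district), so (f) stands. So (a) is unavailable.
Exception (b) requires that the owner holds a current Tier 2 Notice from the Kestril Office; but there is no Tier 2 Notice in force, so (b) is unavailable.
Exception (c) is satisfied on its face — a current Schedule D Certificate is held; a current Provisional Registration is held. Under paragraphs (h)–(m): (h) would limit (c) — the reference index is 308, below the 432 limit — but (i) sets (h) aside: (i) operates against (h): the registered capacity is 4,560 units, under the 4,650 units limit. (j) is engaged (the reportable unit count is 9, under the 10 limit), but is overridden by (k): (k) applies — a home-based business operates on the lot. (l) would limit (k) — a current Annual Certificate is held — but (m) sets (l) aside: (m) is triggered — assessed value is $292,500, below the $307,000 limit. (c) remains available.
Exception (d): the lot has no other accessory structure; there is no plumbing or electrical service; the qualifying period is 290 days, below the 295 days limit — every condition holds. But: (n) operates — a current Annual Declaration is held. So (d) is unavailable.
Exception (e) requires that the structure's height is below 11 ft; but the structure's height is 12 ft, not below 11 ft, so (e) is unavailable.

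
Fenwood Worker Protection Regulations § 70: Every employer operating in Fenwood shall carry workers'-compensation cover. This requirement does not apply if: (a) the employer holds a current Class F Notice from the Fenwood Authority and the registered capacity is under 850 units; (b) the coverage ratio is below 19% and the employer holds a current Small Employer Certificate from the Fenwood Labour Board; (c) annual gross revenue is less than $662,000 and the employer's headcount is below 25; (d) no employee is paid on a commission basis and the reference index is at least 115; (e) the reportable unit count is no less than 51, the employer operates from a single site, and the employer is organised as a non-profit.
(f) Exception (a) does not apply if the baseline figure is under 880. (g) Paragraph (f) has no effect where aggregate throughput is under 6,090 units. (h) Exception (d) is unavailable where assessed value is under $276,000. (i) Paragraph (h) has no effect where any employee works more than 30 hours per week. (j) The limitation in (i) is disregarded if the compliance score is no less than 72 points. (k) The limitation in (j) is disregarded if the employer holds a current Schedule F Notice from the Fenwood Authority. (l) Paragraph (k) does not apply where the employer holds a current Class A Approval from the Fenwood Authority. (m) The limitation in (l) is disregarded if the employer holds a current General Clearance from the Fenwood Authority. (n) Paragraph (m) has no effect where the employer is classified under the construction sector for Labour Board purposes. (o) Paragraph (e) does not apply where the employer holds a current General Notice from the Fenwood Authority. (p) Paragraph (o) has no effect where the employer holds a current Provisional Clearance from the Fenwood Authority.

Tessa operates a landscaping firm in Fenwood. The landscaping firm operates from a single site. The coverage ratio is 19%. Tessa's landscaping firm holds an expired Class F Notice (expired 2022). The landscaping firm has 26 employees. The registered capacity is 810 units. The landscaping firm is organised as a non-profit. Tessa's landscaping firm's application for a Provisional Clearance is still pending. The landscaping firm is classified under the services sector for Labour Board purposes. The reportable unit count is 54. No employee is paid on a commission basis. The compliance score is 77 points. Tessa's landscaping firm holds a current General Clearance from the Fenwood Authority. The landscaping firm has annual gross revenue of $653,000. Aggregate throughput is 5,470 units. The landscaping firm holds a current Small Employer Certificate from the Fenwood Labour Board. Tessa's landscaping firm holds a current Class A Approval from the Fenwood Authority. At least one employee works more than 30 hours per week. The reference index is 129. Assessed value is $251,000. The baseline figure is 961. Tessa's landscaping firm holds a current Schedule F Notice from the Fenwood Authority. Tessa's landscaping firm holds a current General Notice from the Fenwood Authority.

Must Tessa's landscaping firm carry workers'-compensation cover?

Exception (a) requires that the employer holds a current Class F Notice from the Fenwood Authority; but no current Class F Notice is held, so (a) is unavailable.
Exception (b) does not apply: the coverage ratio is 19%, not below 19%.
Exception (c) requires that the employer's headcount is below 25; but the employer's headcount is 26, not below 25, so (c) is unavailable.
All of (d)'s requirements are met (no employee is paid on commission; the reference index is 129, meeting the 115 threshold). Applying paragraphs (h)–(n): (h) would limit (d) — assessed value is $251,000, under the $276,000 limit — but (i) sets (h) aside: (i) operates against (h): at least one employee exceeds 30 hours/week. (j) applies (the compliance score is 77 points, meeting the 72 points threshold), but is overridden by (k): (k) is triggered — a current Schedule F Notice is held. (l) is triggered (a current Class A Approval is held), but is set aside by (m): (m) operates against (l): a current General Clearance is held. (n) is not triggered (the landscaping firm is classified under the services sector), so (m) stands. Exception (d) stands.
Exception (e): the reportable unit count is 54, meeting the 51 threshold; the employer operates from a single site; the employer is a non-profit — every condition holds. But: (o) operates against (e): a current General Notice is held. (p) is not engaged (no current Provisional Clearance is held), so (o) stands. Exception (e) does not apply.

No — exception (d) applies; Tessa's landscaping firm is not required to carry workers'-compensation cover.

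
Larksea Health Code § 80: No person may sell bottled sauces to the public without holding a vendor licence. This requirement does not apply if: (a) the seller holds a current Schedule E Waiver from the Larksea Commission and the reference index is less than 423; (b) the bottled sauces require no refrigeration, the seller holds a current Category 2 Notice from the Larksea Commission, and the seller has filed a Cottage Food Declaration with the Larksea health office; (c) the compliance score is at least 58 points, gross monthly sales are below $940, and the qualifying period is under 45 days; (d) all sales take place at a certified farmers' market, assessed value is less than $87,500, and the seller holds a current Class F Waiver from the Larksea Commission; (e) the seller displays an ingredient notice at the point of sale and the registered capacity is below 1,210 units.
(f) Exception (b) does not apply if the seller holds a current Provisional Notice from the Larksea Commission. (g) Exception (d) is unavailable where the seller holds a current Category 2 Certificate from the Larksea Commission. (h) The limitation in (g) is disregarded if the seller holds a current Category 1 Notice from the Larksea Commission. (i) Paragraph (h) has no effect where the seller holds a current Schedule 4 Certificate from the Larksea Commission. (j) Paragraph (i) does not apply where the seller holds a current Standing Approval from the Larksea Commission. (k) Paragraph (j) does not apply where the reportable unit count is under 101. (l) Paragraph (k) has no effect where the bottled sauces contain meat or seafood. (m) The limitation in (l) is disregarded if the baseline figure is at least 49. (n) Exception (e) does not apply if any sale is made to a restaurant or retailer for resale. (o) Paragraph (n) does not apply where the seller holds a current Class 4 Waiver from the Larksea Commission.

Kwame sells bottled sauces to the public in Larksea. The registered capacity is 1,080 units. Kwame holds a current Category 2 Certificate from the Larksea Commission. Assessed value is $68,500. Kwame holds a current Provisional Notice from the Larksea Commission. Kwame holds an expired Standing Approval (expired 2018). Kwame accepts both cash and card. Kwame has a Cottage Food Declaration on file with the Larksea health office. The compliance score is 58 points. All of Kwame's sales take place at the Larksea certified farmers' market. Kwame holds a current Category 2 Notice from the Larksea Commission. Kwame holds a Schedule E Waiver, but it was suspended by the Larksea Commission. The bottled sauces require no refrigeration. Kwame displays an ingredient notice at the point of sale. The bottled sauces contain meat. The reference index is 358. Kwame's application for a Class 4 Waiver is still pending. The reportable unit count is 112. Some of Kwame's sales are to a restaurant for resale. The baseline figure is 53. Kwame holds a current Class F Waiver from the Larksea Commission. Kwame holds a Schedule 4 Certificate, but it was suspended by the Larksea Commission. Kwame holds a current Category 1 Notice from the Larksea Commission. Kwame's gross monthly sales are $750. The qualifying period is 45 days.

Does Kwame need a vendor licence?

No — exception (d) applies; Kwame is not required to hold a vendor licence.

Exception (a) fails — no current Schedule E Waiver is held.
All of (b)'s requirements are met (the bottled sauces are shelf-stable; a current Category 2 Notice is held; a Cottage Food Declaration is on file). Turning to paragraph (f): (f) operates against (b): a current Provisional Notice is held. So (b) is unavailable.
Exception (c) requires that the qualifying period is under 45 days; but the qualifying period is 45 days, not under 45 days, so (c) is unavailable.
Exception (d): all sales are at a certified farmers' market; assessed value is $68,500, less than the $87,500 limit; a current Class F Waiver is held — every condition holds. Considering the limiting provisions: (g) would limit (d) — a current Category 2 Certificate is held — but (h) sets (g) aside: (h) is triggered — a current Category 1 Notice is held. (i) is inapplicable (no current Schedule 4 Certificate is held), so (h) stands. Exception (d) stands.
All of (e)'s requirements are met (an ingredient notice is displayed; the registered capacity is 1,080 units, below the 1,210 units limit). But: (n) operates against (e): some sales are to a restaurant for resale. (o) is inapplicable (no current Class 4 Waiver is held), so (n) stands. (e) is therefore removed.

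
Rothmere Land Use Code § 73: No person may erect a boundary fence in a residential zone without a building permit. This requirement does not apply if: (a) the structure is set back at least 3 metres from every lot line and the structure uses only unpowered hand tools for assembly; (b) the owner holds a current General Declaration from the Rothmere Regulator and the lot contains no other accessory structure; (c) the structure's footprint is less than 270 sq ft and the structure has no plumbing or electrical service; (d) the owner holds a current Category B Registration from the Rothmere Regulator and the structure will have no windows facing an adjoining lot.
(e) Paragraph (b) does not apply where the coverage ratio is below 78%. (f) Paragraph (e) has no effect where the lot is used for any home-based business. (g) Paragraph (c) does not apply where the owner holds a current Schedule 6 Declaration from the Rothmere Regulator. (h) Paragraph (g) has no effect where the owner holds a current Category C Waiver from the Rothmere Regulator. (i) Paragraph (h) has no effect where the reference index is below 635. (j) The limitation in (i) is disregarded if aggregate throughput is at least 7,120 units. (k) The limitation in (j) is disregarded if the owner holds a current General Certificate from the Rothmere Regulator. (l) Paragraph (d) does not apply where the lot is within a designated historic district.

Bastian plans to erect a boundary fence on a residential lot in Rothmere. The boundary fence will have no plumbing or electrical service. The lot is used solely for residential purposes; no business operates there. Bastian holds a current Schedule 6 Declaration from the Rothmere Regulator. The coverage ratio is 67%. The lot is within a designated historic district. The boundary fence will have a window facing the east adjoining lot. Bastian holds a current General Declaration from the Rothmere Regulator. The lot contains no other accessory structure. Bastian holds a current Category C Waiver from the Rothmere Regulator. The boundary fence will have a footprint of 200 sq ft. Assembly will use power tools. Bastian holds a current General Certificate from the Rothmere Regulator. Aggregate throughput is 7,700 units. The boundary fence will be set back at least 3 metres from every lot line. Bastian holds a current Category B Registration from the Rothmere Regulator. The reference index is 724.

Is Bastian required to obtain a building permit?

No — exception (c) applies; Bastian does not need a building permit.

Exception (a) fails — assembly uses power tools.
Exception (b): a current General Declaration is held; the lot has no other accessory structure — every condition holds. However, paragraphs (e)–(f) must be considered: (e) applies — the coverage ratio is 67%, below the 78% limit. (f), which would lift (e), does not operate here — the lot is solely residential. So (b) is unavailable.
Exception (c)'s conditions are all satisfied: the structure's footprint is 200 sq ft, less than the 270 sq ft limit; there is no plumbing or electrical service. Considering the limiting provisions: (g) applies (a current Schedule 6 Declaration is held), but is itself disapplied by (h): (h) operates against (g): a current Category C Waiver is held. (i), which would lift (h), is not triggered — the reference index is 724, not below 635. (c) remains available.
Exception (d) fails — a window faces an adjoining lot.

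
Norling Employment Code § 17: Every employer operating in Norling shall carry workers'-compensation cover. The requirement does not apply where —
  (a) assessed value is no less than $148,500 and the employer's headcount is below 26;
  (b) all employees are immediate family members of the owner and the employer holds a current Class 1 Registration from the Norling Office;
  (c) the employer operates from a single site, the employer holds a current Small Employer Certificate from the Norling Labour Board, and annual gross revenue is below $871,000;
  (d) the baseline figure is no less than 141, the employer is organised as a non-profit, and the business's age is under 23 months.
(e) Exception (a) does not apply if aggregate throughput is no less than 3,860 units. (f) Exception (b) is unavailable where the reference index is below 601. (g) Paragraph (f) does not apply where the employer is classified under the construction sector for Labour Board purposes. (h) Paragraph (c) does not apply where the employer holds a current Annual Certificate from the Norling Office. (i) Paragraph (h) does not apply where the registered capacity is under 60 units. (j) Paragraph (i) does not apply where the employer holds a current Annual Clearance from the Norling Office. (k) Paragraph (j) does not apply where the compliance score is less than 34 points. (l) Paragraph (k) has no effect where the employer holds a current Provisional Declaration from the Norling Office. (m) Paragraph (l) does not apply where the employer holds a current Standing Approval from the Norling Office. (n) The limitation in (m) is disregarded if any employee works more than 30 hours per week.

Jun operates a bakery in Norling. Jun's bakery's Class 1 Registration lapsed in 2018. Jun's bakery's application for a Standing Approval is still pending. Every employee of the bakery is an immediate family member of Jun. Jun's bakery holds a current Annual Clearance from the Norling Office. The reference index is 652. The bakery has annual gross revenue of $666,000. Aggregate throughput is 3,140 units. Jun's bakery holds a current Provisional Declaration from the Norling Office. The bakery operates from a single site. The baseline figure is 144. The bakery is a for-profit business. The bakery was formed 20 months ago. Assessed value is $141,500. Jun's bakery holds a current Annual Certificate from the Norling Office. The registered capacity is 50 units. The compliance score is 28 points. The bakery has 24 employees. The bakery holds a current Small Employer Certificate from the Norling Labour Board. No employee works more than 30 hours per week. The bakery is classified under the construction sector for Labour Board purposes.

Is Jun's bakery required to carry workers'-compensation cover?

Yes — Jun's bakery must carry workers'-compensation cover.

Exception (a) does not apply: assessed value is $141,500, short of $148,500.
Exception (b) fails — there is no Class 1 Registration in force.
Exception (c): the employer operates from a single site; a current Small Employer Certificate is held; annual gross revenue is $666,000, below the $871,000 limit — every condition holds. However, paragraphs (h)–(n) must be considered: (h) is engaged — a current Annual Certificate is held. (i) would limit (h) — the registered capacity is 50 units, under the 60 units limit — but (j) sets (i) aside: (j) operates against (i): a current Annual Clearance is held. (k) applies (the compliance score is 28 points, less than the 34 points limit), but yields to (l): (l) operates — a current Provisional Declaration is held. (m), which would lift (l), is not engaged — the Standing Approval is not current. Exception (c) does not apply.
Exception (d) does not apply: the employer is for-profit.
Every exception is unavailable, so the rule governs.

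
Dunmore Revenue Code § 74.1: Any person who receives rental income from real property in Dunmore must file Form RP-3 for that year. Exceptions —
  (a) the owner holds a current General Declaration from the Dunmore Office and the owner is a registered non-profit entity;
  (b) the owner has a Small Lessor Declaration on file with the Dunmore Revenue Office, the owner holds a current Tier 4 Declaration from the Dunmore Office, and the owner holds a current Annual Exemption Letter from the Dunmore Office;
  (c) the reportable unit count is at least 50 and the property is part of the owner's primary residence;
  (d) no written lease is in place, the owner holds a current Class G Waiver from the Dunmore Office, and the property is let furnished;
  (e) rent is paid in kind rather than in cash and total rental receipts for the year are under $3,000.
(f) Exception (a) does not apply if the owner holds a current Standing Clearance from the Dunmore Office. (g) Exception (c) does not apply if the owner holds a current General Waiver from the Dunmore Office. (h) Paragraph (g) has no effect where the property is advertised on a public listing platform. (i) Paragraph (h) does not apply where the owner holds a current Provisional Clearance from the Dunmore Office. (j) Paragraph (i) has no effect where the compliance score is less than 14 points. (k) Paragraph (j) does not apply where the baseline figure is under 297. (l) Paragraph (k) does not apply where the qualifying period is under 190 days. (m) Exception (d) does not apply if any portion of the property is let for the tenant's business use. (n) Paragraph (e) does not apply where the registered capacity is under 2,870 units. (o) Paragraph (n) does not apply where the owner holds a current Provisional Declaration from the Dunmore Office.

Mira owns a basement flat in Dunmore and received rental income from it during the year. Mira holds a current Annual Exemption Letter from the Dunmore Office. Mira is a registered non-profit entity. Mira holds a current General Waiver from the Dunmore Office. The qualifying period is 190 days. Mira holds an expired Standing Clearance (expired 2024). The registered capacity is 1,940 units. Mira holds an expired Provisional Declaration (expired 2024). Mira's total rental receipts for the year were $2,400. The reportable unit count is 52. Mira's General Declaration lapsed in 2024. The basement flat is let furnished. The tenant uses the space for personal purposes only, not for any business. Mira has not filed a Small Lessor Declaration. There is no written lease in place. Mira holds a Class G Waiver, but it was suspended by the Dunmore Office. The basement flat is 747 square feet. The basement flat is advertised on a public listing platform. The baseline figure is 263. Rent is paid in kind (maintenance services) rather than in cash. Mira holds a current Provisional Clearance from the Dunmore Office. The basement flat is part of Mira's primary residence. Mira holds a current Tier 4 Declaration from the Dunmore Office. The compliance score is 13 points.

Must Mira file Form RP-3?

Yes — Mira must file Form RP-3.

Exception (a) fails — there is no General Declaration in force.
Exception (b) requires that the owner has a Small Lessor Declaration on file with the Dunmore Revenue Office; but no Small Lessor Declaration is on file, so (b) is unavailable.
Exception (c) is satisfied on its face — the reportable unit count is 52, meeting the 50 threshold; the basement flat is part of the primary residence. Turning to paragraphs (g)–(l): (g) is triggered — a current General Waiver is held. (h) would limit (g) — the property is publicly advertised — but (i) sets (h) aside: (i) operates — a current Provisional Clearance is held. (j) operates (the compliance score is 13 points, less than the 14 points limit), but is displaced by (k): (k) applies — the baseline figure is 263, under the 297 limit. (l), which would lift (k), does not operate here — the qualifying period is 190 days, not under 190 days. Exception (c) does not apply.
Exception (d) requires that the owner holds a current Class G Waiver from the Dunmore Office; but the Class G Waiver is not current, so (d) is unavailable.
Exception (e)'s conditions are all satisfied: rent is paid in kind; total rental receipts for the year are $2,400, under the $3,000 limit. However, paragraphs (n)–(o) must be considered: (n) operates — the registered capacity is 1,940 units, under the 2,870 units limit. (o) is inapplicable (there is no Provisional Declaration in force), so (n) stands. Exception (e) does not apply.
No exception displaces § 74.1.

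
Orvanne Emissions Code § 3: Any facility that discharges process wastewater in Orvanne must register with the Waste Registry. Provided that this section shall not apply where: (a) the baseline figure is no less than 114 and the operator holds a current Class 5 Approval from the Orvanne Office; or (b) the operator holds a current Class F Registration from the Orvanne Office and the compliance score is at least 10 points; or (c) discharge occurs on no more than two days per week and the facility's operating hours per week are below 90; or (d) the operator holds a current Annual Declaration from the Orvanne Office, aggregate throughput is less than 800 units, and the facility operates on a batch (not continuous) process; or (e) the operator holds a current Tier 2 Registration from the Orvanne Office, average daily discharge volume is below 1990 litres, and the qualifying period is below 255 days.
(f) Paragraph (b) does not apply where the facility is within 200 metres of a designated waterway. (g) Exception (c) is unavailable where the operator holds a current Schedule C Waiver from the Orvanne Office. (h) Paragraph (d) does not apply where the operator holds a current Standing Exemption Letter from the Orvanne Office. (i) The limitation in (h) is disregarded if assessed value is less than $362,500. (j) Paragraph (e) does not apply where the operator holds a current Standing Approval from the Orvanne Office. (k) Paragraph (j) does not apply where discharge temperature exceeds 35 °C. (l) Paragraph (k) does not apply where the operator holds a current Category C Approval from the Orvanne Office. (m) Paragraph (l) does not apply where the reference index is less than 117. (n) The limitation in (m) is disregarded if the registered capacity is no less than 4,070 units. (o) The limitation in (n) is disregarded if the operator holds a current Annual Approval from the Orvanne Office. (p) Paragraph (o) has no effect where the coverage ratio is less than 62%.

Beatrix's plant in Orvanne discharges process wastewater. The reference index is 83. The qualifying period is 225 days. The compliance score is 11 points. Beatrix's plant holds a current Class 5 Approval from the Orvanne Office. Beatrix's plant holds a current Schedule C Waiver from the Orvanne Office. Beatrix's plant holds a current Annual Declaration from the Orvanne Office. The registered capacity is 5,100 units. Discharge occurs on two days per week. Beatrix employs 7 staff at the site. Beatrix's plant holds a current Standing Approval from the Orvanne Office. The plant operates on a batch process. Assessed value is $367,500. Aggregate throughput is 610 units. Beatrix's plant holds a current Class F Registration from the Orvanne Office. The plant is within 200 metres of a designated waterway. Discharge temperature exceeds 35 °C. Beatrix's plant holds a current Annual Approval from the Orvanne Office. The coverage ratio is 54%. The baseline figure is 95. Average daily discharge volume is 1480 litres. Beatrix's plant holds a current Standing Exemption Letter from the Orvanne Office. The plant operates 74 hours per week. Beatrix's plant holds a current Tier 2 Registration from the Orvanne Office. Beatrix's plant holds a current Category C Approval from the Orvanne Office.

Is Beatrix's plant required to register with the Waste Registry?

Exception (a) does not apply: the baseline figure is 95, short of 114.
Exception (b) is satisfied on its face — a current Class F Registration is held; the compliance score is 11 points, meeting the 10 points threshold. But applying paragraph (f): (f) is triggered — the plant is within 200 m of a designated waterway. Exception (b) does not apply.
Exception (c) is satisfied on its face — discharge occurs on no more than two days per week; the facility's operating hours per week are 74, below the 90 limit. But: (g) is triggered — a current Schedule C Waiver is held. (c) is therefore removed.
Exception (d): a current Annual Declaration is held; aggregate throughput is 610 units, less than the 800 units limit; the facility operates on a batch process — every condition holds. But applying paragraphs (h)–(i): (h) operates against (d): a current Standing Exemption Letter is held. (i), which would lift (h), is not engaged — assessed value is $367,500, not less than $362,500. So (d) is unavailable.
Exception (e): a current Tier 2 Registration is held; average daily discharge volume is 1480 litres, below the 1990 litres limit; the qualifying period is 225 days, below the 255 days limit — every condition holds. But applying paragraphs (j)–(p): (j) is engaged — a current Standing Approval is held. (k) would limit (j) — discharge temperature exceeds 35 °C — but (l) sets (k) aside: (l) operates against (k): a current Category C Approval is held. (m) would limit (l) — the reference index is 83, less than the 117 limit — but (n) sets (m) aside: (n) is triggered — the registered capacity is 5,100 units, meeting the 4,070 units threshold. (o) would limit (n) — a current Annual Approval is held — but (p) sets (o) aside: (p) applies — the coverage ratio is 54%, less than the 62% limit. (e) is therefore removed.
Every exception is unavailable, so the rule governs.

Yes — Beatrix's plant must register with the Waste Registry.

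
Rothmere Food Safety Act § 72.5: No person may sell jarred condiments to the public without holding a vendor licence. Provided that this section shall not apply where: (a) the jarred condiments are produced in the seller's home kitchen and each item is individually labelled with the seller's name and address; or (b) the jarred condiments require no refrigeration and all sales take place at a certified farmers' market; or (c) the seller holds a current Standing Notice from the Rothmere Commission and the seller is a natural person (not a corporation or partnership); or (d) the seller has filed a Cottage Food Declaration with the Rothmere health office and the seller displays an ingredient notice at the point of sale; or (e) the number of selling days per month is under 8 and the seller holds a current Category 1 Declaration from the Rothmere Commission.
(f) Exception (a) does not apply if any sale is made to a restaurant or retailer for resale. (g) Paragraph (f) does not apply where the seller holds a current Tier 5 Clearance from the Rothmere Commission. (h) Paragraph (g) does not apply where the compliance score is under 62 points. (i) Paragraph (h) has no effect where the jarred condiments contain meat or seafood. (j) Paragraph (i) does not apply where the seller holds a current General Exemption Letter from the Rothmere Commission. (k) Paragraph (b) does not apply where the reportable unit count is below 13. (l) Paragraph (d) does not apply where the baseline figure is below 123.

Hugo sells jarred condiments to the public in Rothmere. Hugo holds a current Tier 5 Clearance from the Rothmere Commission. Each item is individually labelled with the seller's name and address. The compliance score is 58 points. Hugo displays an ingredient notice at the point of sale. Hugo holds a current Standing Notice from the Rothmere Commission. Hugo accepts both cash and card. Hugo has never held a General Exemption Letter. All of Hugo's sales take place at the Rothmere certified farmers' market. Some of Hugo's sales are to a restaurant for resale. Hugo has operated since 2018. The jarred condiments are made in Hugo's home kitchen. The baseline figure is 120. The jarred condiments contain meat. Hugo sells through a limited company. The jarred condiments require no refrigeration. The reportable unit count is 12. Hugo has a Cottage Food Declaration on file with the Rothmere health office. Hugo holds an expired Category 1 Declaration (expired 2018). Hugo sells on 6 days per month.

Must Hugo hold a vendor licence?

No — exception (a) applies; Hugo is not required to hold a vendor licence.

All of (a)'s requirements are met (the jarred condiments are home-kitchen produced; items are individually labelled). Considering the limiting provisions: (f) operates (some sales are to a restaurant for resale), but yields to (g): (g) operates against (f): a current Tier 5 Clearance is held. (h) operates (the compliance score is 58 points, under the 62 points limit), but is itself disapplied by (i): (i) is triggered — the jarred condiments contain meat. (j), which would lift (i), is not triggered — the General Exemption Letter is not current. So (a) applies.
Exception (b)'s conditions are all satisfied: the jarred condiments are shelf-stable; all sales are at a certified farmers' market. However, paragraph (k) must be considered: (k) operates against (b): the reportable unit count is 12, below the 13 limit. (b) is therefore removed.
Exception (c) fails — the seller operates through a limited company.
All of (d)'s requirements are met (a Cottage Food Declaration is on file; an ingredient notice is displayed). However, paragraph (l) must be considered: (l) operates — the baseline figure is 120, below the 123 limit. So (d) is unavailable.
Exception (e) requires that the seller holds a current Category 1 Declaration from the Rothmere Commission; but the Category 1 Declaration is not current, so (e) is unavailable.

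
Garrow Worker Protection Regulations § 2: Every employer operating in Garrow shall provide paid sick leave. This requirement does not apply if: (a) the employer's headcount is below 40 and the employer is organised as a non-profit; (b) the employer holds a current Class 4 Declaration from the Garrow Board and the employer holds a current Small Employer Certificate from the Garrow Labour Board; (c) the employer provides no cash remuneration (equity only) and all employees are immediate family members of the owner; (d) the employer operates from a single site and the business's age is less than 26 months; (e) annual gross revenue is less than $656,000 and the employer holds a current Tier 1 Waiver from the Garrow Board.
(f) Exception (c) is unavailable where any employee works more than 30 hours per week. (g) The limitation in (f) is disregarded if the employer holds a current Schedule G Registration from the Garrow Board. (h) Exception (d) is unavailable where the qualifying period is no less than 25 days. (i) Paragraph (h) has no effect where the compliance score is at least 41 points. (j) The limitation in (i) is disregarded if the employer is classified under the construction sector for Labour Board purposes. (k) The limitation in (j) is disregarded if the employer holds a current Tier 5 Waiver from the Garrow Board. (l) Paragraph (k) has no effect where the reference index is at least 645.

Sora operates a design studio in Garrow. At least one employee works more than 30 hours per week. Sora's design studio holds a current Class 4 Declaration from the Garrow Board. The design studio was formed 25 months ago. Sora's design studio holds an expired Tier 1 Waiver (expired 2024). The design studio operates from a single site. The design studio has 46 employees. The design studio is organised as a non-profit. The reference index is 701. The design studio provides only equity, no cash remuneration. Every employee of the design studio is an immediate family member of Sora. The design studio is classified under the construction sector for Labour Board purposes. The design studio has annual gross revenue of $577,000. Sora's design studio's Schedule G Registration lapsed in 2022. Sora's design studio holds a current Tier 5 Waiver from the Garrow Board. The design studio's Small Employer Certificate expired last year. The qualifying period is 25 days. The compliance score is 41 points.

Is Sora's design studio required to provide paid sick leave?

Yes — Sora's design studio must provide paid sick leave.

Exception (a) requires that the employer's headcount is below 40; but the employer's headcount is 46, not below 40, so (a) is unavailable.
Exception (b) fails — the Small Employer Certificate has expired.
Exception (c)'s conditions are all satisfied: remuneration is equity-only; every employee is an immediate family member. But: (f) operates against (c): at least one employee exceeds 30 hours/week. (g) is not engaged (no current Schedule G Registration is held), so (f) stands. (c) is therefore removed.
Exception (d)'s conditions are all satisfied: the employer operates from a single site; the business's age is 25 months, less than the 26 months limit. But: (h) operates against (d): the qualifying period is 25 days, meeting the 25 days threshold. (i) operates (the compliance score is 41 points, meeting the 41 points threshold), but is overridden by (j): (j) operates against (i): the design studio is classified under the construction sector. (k) is engaged (a current Tier 5 Waiver is held), but is set aside by (l): (l) operates against (k): the reference index is 701, meeting the 645 threshold. (d) is therefore removed.
Exception (e) requires that the employer holds a current Tier 1 Waiver from the Garrow Board; but the Tier 1 Waiver is not current, so (e) is unavailable.
No exception is made out. Sora's design studio falls within the general rule.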